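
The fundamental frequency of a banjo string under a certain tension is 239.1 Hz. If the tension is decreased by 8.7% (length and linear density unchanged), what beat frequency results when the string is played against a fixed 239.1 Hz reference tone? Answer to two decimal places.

For a string, f ∝ √T, so the new frequency is 239.1·√0.913 = 228.4625 Hz.
f_beat = |228.4625 − 239.1| = 10.64 Hz.

10.64 Hz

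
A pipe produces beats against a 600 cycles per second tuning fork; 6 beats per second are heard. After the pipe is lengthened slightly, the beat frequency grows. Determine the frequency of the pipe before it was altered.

|f − 600| = 6, so the pipe was at either 594 Hz or 606 Hz.
A longer pipe has a lower fundamental; the adjustment lowers the pipe's frequency.
The beat rate rose, so the adjustment moved the pipe further from 600 Hz — it was already below the reference.

594 Hz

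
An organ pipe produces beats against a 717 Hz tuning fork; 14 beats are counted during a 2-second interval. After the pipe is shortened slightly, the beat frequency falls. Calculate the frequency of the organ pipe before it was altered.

Beat frequency = 14/2 = 7 Hz.
|f − 717| = 7, so the organ pipe was at either 710 Hz or 724 Hz.
A shorter pipe has a higher fundamental; the adjustment raises the organ pipe's frequency.
The beat rate fell, so the adjustment moved the organ pipe toward 717 Hz — it must have started below the reference.

710 Hz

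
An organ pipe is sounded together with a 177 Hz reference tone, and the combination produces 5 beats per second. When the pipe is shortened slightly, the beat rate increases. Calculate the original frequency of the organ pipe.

182 Hz

|f − 177| = 5, so the organ pipe was at either 172 Hz or 182 Hz.
A shorter pipe has a higher fundamental; the adjustment raises the organ pipe's frequency.
The beat rate rose, so the adjustment moved the organ pipe further from 177 Hz — it was already above the reference.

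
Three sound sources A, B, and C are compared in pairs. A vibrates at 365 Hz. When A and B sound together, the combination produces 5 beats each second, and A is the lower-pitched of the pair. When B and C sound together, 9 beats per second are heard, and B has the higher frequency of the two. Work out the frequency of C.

361 Hz

B is above A, so f_B = 365 + 5 = 370 Hz.
C is below B, so f_C = 370 − 9 = 361 Hz.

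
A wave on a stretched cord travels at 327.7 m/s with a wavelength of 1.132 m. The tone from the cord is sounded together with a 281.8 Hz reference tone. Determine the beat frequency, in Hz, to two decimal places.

Source frequency f = v/λ = 327.7/1.132 = 289.4876 Hz.
f_beat = |289.4876 − 281.8| = 7.69 Hz.

7.69 Hz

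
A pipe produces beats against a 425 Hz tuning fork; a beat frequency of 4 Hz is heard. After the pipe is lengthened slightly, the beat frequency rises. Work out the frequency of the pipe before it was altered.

|f − 425| = 4, so the pipe was at either 421 Hz or 429 Hz.
A longer pipe has a lower fundamental; the adjustment lowers the pipe's frequency.
The beat rate rose, so the adjustment moved the pipe further from 425 Hz — it was already below the reference.

421 Hz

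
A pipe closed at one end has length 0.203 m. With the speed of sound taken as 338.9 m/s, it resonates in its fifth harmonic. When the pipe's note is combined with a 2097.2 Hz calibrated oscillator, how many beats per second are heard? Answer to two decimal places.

Closed pipe (odd harmonics): f_n = n·v/(4L) = 5·338.9/(4·0.203) = 2086.8227 Hz.
f_beat = |2086.8227 − 2097.2| = 10.38 Hz.

10.38 Hz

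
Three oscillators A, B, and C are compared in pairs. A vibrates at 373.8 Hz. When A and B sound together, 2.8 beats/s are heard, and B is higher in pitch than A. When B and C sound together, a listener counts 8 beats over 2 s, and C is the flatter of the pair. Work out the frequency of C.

372.6 Hz

B is above A, so f_B = 373.8 + 2.8 = 376.6 Hz.
B–C: Beat frequency = 8/2 = 4 Hz.
C is below B, so f_C = 376.6 − 4 = 372.6 Hz.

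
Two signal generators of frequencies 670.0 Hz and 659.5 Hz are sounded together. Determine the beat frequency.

Beats arise from superposition of two nearby frequencies; the beat rate is |f₁ − f₂|.
|670.0 − 659.5| = 10.5 Hz.

10.5 Hz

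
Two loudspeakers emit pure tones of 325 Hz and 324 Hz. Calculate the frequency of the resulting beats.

1 Hz

f_beat = |f₁ − f₂|.
|325 − 324| = 1 Hz.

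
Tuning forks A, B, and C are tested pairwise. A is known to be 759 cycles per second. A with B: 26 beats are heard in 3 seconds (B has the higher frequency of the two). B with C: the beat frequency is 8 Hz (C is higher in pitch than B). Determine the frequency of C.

A–B: Beat frequency = 26/3 = 8.6667 Hz.
B is above A, so f_B = 759 + 8.6667 = 767.6667 Hz.
C is above B, so f_C = 767.6667 + 8 = 775.6667 Hz.

775.6667 Hz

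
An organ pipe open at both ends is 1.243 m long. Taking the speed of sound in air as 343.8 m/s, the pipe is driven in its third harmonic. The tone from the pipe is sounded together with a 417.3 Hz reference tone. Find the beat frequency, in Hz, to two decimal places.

2.42 Hz

Open pipe: f_n = n·v/(2L) = 3·343.8/(2·1.243) = 414.8833 Hz.
f_beat = |414.8833 − 417.3| = 2.42 Hz.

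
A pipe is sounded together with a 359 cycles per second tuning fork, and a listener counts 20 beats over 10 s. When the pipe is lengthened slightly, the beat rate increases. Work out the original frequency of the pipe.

357 Hz

Beat frequency = 20/10 = 2 Hz.
|f − 359| = 2, so the pipe was at either 357 Hz or 361 Hz.
A longer pipe has a lower fundamental; the adjustment lowers the pipe's frequency.
The beat rate rose, so the adjustment moved the pipe further from 359 Hz — it was already below the reference.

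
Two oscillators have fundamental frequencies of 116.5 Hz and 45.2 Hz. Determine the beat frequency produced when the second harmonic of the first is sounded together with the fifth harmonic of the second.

7.0 Hz

Second harmonic of the first: 2·116.5 = 233.0 Hz.
Fifth harmonic of the second: 5·45.2 = 226.0 Hz.
f_beat = |233.0 − 226.0| = 7.0 Hz.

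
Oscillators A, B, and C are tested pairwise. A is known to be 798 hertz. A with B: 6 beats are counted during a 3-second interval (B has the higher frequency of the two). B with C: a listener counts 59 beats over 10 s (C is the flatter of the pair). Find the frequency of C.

794.1 Hz

A–B: Beat frequency = 6/3 = 2 Hz.
B is above A, so f_B = 798 + 2 = 800 Hz.
B–C: Beat frequency = 59/10 = 5.9 Hz.
C is below B, so f_C = 800 − 5.9 = 794.1 Hz.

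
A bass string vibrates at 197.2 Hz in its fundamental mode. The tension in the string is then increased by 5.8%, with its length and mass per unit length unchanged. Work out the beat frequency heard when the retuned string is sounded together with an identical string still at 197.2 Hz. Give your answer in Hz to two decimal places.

For a string, f ∝ √T, so the new frequency is 197.2·√1.058 = 202.8382 Hz.
f_beat = |202.8382 − 197.2| = 5.64 Hz.

5.64 Hz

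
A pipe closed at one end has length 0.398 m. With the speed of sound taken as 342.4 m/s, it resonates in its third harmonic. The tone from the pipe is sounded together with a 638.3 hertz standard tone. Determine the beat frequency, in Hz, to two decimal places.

Closed pipe (odd harmonics): f_n = n·v/(4L) = 3·342.4/(4·0.398) = 645.2261 Hz.
f_beat = |645.2261 − 638.3| = 6.93 Hz.

6.93 Hz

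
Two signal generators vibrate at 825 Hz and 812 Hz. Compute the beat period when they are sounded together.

0.077 s

f_beat = |825 − 812| = 13 Hz.
Beat period T = 1 / f_beat = 1 / 13 s.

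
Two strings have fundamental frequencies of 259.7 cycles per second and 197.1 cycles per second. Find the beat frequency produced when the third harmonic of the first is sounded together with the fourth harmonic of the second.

9.3 Hz

Third harmonic of the first: 3·259.7 = 779.1 Hz.
Fourth harmonic of the second: 4·197.1 = 788.4 Hz.
f_beat = |779.1 − 788.4| = 9.3 Hz.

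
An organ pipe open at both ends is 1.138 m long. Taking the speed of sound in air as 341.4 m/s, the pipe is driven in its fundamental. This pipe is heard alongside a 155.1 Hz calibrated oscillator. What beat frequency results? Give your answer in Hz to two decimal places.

Open pipe: f_n = n·v/(2L) = 1·341.4/(2·1.138) = 150.0000 Hz.
f_beat = |150.0000 − 155.1| = 5.10 Hz.

5.10 Hz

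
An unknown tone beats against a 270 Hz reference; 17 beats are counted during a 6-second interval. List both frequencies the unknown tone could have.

Beat frequency = 17/6 = 2.8333 Hz.
|f − 270| = 2.8333, so f = 270 ± 2.8333.

267.1667 Hz or 272.8333 Hz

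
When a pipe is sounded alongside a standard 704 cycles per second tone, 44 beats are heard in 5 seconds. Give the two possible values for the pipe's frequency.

Beat frequency = 44/5 = 8.8 Hz.
|f − 704| = 8.8, so f = 704 ± 8.8.

695.2 Hz or 712.8 Hz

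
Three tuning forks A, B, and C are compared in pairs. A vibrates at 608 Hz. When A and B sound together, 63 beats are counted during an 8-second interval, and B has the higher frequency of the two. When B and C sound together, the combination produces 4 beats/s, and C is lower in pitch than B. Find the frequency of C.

A–B: Beat frequency = 63/8 = 7.875 Hz.
B is above A, so f_B = 608 + 7.875 = 615.875 Hz.
C is below B, so f_C = 615.875 − 4 = 611.875 Hz.

611.875 Hz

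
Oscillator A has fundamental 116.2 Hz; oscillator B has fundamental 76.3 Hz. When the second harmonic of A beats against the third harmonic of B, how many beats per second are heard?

Second harmonic of the first: 2·116.2 = 232.4 Hz.
Third harmonic of the second: 3·76.3 = 228.9 Hz.
f_beat = |232.4 − 228.9| = 3.5 Hz.

3.5 Hz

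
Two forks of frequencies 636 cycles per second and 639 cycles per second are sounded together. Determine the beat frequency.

The beat frequency equals the magnitude of the frequency difference.
|636 − 639| = 3 Hz.

3 Hz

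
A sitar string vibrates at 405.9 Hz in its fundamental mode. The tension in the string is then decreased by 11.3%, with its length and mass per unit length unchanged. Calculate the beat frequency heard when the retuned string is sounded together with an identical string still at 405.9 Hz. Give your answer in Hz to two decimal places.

For a string, f ∝ √T, so the new frequency is 405.9·√0.887 = 382.2794 Hz.
f_beat = |382.2794 − 405.9| = 23.62 Hz.

23.62 Hz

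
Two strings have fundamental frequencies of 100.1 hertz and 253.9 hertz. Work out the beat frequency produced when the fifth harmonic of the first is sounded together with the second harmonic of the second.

7.3 Hz

Fifth harmonic of the first: 5·100.1 = 500.5 Hz.
Second harmonic of the second: 2·253.9 = 507.8 Hz.
f_beat = |500.5 − 507.8| = 7.3 Hz.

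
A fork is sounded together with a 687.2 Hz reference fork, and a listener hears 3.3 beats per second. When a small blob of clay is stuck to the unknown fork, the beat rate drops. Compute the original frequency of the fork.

690.5 Hz

|f − 687.2| = 3.3, so the fork was at either 683.9 Hz or 690.5 Hz.
Adding mass to a fork lowers its frequency; the adjustment lowers the fork's frequency.
The beat rate fell, so the adjustment moved the fork toward 687.2 Hz — it must have started above the reference.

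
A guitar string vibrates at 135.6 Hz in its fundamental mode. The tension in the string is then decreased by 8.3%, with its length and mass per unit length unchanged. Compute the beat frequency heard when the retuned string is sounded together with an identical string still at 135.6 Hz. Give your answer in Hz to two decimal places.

5.75 Hz

For a string, f ∝ √T, so the new frequency is 135.6·√0.917 = 129.8507 Hz.
f_beat = |129.8507 − 135.6| = 5.75 Hz.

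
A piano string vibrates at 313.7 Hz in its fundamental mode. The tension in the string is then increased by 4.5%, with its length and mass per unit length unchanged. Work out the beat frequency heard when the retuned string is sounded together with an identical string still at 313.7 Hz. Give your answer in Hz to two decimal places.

6.98 Hz

For a string, f ∝ √T, so the new frequency is 313.7·√1.045 = 320.6806 Hz.
f_beat = |320.6806 − 313.7| = 6.98 Hz.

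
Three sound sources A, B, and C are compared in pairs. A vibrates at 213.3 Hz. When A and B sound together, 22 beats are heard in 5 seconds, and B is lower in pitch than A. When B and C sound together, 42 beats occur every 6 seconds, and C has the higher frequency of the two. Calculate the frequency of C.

215.9 Hz

A–B: Beat frequency = 22/5 = 4.4 Hz.
B is below A, so f_B = 213.3 − 4.4 = 208.9 Hz.
B–C: Beat frequency = 42/6 = 7 Hz.
C is above B, so f_C = 208.9 + 7 = 215.9 Hz.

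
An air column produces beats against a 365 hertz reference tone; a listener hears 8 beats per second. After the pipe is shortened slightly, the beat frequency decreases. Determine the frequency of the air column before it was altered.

357 Hz

|f − 365| = 8, so the air column was at either 357 Hz or 373 Hz.
A shorter pipe has a higher fundamental; the adjustment raises the air column's frequency.
The beat rate fell, so the adjustment moved the air column toward 365 Hz — it must have started below the reference.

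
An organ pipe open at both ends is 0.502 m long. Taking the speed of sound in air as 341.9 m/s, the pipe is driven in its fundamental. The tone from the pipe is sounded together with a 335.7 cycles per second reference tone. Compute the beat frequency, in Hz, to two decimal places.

Open pipe: f_n = n·v/(2L) = 1·341.9/(2·0.502) = 340.5378 Hz.
f_beat = |340.5378 − 335.7| = 4.84 Hz.

4.84 Hz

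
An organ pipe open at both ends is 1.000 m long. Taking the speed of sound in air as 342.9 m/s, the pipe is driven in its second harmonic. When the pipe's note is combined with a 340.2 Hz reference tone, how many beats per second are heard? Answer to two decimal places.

Open pipe: f_n = n·v/(2L) = 2·342.9/(2·1.000) = 342.9000 Hz.
f_beat = |342.9000 − 340.2| = 2.70 Hz.

2.70 Hz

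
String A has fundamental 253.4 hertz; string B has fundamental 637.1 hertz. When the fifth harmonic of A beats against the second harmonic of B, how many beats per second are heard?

7.2 Hz

Fifth harmonic of the first: 5·253.4 = 1267.0 Hz.
Second harmonic of the second: 2·637.1 = 1274.2 Hz.
f_beat = |1267.0 − 1274.2| = 7.2 Hz.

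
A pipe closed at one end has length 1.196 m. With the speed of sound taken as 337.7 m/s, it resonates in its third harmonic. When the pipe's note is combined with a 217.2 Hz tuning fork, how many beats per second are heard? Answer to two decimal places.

Closed pipe (odd harmonics): f_n = n·v/(4L) = 3·337.7/(4·1.196) = 211.7684 Hz.
f_beat = |211.7684 − 217.2| = 5.43 Hz.

5.43 Hz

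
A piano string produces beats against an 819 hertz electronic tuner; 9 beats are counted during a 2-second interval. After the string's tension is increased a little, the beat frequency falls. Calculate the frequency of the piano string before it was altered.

814.5 Hz

Beat frequency = 9/2 = 4.5 Hz.
|f − 819| = 4.5, so the piano string was at either 814.5 Hz or 823.5 Hz.
Higher tension means higher frequency; the adjustment raises the piano string's frequency.
The beat rate fell, so the adjustment moved the piano string toward 819 Hz — it must have started below the reference.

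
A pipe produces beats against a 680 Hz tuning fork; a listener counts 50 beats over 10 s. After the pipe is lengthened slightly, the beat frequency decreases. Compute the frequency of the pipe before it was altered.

Beat frequency = 50/10 = 5 Hz.
|f − 680| = 5, so the pipe was at either 675 Hz or 685 Hz.
A longer pipe has a lower fundamental; the adjustment lowers the pipe's frequency.
The beat rate fell, so the adjustment moved the pipe toward 680 Hz — it must have started above the reference.

685 Hz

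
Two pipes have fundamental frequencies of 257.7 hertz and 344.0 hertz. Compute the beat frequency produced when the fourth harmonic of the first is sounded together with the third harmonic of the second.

Fourth harmonic of the first: 4·257.7 = 1030.8 Hz.
Third harmonic of the second: 3·344.0 = 1032.0 Hz.
f_beat = |1030.8 − 1032.0| = 1.2 Hz.

1.2 Hz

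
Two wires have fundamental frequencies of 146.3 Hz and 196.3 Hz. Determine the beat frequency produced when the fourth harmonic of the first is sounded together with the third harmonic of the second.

3.7 Hz

Fourth harmonic of the first: 4·146.3 = 585.2 Hz.
Third harmonic of the second: 3·196.3 = 588.9 Hz.
f_beat = |585.2 − 588.9| = 3.7 Hz.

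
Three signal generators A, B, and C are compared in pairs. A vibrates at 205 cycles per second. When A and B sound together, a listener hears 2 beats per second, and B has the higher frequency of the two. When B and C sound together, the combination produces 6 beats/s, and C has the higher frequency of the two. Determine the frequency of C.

213 Hz

B is above A, so f_B = 205 + 2 = 207 Hz.
C is above B, so f_C = 207 + 6 = 213 Hz.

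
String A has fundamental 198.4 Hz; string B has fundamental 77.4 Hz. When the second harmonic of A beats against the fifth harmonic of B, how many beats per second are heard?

Second harmonic of the first: 2·198.4 = 396.8 Hz.
Fifth harmonic of the second: 5·77.4 = 387.0 Hz.
f_beat = |396.8 − 387.0| = 9.8 Hz.

9.8 Hz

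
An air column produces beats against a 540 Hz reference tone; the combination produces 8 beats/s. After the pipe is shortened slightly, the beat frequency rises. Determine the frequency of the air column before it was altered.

548 Hz

|f − 540| = 8, so the air column was at either 532 Hz or 548 Hz.
A shorter pipe has a higher fundamental; the adjustment raises the air column's frequency.
The beat rate rose, so the adjustment moved the air column further from 540 Hz — it was already above the reference.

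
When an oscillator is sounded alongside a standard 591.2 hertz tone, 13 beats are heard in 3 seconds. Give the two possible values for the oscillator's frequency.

Beat frequency = 13/3 = 4.3333 Hz.
|f − 591.2| = 4.3333, so f = 591.2 ± 4.3333.

586.8667 Hz or 595.5333 Hz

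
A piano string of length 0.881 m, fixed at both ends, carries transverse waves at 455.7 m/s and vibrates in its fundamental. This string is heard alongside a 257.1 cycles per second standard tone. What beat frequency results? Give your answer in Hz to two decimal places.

1.53 Hz

For a string fixed at both ends, f_n = n·v/(2L) = 1·455.7/(2·0.881) = 258.6266 Hz.
f_beat = |258.6266 − 257.1| = 1.53 Hz.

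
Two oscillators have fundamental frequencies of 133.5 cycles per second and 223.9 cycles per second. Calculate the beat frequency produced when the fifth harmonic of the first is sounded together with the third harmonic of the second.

4.2 Hz

Fifth harmonic of the first: 5·133.5 = 667.5 Hz.
Third harmonic of the second: 3·223.9 = 671.7 Hz.
f_beat = |667.5 − 671.7| = 4.2 Hz.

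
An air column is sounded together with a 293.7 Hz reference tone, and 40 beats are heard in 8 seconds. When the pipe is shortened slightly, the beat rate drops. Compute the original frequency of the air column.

Beat frequency = 40/8 = 5 Hz.
|f − 293.7| = 5, so the air column was at either 288.7 Hz or 298.7 Hz.
A shorter pipe has a higher fundamental; the adjustment raises the air column's frequency.
The beat rate fell, so the adjustment moved the air column toward 293.7 Hz — it must have started below the reference.

288.7 Hz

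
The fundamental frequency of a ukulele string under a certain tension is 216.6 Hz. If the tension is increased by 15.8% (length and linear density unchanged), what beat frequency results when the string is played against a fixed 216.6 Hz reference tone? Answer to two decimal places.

16.48 Hz

For a string, f ∝ √T, so the new frequency is 216.6·√1.158 = 233.0841 Hz.
f_beat = |233.0841 − 216.6| = 16.48 Hz.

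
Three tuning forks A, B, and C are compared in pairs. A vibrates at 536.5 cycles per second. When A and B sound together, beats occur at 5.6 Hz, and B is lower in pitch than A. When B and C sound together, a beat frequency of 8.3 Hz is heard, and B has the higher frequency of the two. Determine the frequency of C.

B is below A, so f_B = 536.5 − 5.6 = 530.9 Hz.
C is below B, so f_C = 530.9 − 8.3 = 522.6 Hz.

522.6 Hz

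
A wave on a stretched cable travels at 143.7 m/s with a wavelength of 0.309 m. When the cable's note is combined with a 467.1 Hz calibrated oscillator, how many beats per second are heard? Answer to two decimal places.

2.05 Hz

Source frequency f = v/λ = 143.7/0.309 = 465.0485 Hz.
f_beat = |465.0485 − 467.1| = 2.05 Hz.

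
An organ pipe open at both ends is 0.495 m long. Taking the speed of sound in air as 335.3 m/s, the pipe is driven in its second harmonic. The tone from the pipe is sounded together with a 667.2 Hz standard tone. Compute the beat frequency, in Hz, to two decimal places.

Open pipe: f_n = n·v/(2L) = 2·335.3/(2·0.495) = 677.3737 Hz.
f_beat = |677.3737 − 667.2| = 10.17 Hz.

10.17 Hz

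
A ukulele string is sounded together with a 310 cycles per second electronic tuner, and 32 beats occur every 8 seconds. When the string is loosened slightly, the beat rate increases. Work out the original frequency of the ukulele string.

Beat frequency = 32/8 = 4 Hz.
|f − 310| = 4, so the ukulele string was at either 306 Hz or 314 Hz.
Reducing tension lowers a string's frequency; the adjustment lowers the ukulele string's frequency.
The beat rate rose, so the adjustment moved the ukulele string further from 310 Hz — it was already below the reference.

306 Hz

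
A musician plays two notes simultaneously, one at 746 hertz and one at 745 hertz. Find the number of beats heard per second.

1 Hz

The beat frequency equals the magnitude of the frequency difference.
|746 − 745| = 1 Hz.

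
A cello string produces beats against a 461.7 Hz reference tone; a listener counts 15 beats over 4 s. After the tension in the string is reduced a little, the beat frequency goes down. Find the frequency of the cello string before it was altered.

465.45 Hz

Beat frequency = 15/4 = 3.75 Hz.
|f − 461.7| = 3.75, so the cello string was at either 457.95 Hz or 465.45 Hz.
Lower tension means lower frequency; the adjustment lowers the cello string's frequency.
The beat rate fell, so the adjustment moved the cello string toward 461.7 Hz — it must have started above the reference.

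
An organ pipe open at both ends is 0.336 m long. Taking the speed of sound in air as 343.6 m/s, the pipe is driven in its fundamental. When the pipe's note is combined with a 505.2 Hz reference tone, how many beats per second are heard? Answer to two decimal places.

6.11 Hz

Open pipe: f_n = n·v/(2L) = 1·343.6/(2·0.336) = 511.3095 Hz.
f_beat = |511.3095 − 505.2| = 6.11 Hz.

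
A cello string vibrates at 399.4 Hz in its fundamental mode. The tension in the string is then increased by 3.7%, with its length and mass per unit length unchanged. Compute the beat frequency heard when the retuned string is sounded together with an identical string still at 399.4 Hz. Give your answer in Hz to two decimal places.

7.32 Hz

For a string, f ∝ √T, so the new frequency is 399.4·√1.037 = 406.7218 Hz.
f_beat = |406.7218 − 399.4| = 7.32 Hz.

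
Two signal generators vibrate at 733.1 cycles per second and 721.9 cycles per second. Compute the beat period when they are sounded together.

0.089 s

f_beat = |733.1 − 721.9| = 11.2 Hz.
Beat period T = 1 / f_beat = 1 / 11.2 s.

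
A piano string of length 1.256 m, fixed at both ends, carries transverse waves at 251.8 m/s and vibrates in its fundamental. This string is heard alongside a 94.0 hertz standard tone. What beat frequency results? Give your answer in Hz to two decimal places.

6.24 Hz

For a string fixed at both ends, f_n = n·v/(2L) = 1·251.8/(2·1.256) = 100.2389 Hz.
f_beat = |100.2389 − 94.0| = 6.24 Hz.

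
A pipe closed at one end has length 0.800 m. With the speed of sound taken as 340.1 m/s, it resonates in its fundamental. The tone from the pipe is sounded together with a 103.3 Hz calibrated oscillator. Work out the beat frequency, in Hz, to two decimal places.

Closed pipe (odd harmonics): f_n = n·v/(4L) = 1·340.1/(4·0.800) = 106.2812 Hz.
f_beat = |106.2812 − 103.3| = 2.98 Hz.

2.98 Hz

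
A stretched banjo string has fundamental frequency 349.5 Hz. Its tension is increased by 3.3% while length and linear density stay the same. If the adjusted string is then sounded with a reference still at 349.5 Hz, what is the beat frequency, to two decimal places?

5.72 Hz

For a string, f ∝ √T, so the new frequency is 349.5·√1.033 = 355.2199 Hz.
f_beat = |355.2199 − 349.5| = 5.72 Hz.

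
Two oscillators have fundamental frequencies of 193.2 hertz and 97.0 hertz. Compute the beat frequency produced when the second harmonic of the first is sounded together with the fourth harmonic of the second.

1.6 Hz

Second harmonic of the first: 2·193.2 = 386.4 Hz.
Fourth harmonic of the second: 4·97.0 = 388.0 Hz.
f_beat = |386.4 − 388.0| = 1.6 Hz.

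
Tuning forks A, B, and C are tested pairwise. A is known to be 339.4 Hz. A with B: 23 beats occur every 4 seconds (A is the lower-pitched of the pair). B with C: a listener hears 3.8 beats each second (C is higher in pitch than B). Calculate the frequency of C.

348.95 Hz

A–B: Beat frequency = 23/4 = 5.75 Hz.
B is above A, so f_B = 339.4 + 5.75 = 345.15 Hz.
C is above B, so f_C = 345.15 + 3.8 = 348.95 Hz.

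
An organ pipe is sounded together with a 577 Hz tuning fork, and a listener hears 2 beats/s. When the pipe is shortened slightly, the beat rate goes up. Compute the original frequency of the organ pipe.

|f − 577| = 2, so the organ pipe was at either 575 Hz or 579 Hz.
A shorter pipe has a higher fundamental; the adjustment raises the organ pipe's frequency.
The beat rate rose, so the adjustment moved the organ pipe further from 577 Hz — it was already above the reference.

579 Hz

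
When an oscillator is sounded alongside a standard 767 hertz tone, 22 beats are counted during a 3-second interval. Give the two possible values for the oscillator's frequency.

759.6667 Hz or 774.3333 Hz

Beat frequency = 22/3 = 7.3333 Hz.
|f − 767| = 7.3333, so f = 767 ± 7.3333.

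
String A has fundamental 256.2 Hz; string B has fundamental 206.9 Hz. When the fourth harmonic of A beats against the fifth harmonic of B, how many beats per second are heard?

Fourth harmonic of the first: 4·256.2 = 1024.8 Hz.
Fifth harmonic of the second: 5·206.9 = 1034.5 Hz.
f_beat = |1024.8 − 1034.5| = 9.7 Hz.

9.7 Hz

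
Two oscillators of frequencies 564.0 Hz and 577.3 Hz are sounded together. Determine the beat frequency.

13.3 Hz

Beats arise from superposition of two nearby frequencies; the beat rate is |f₁ − f₂|.
|564.0 − 577.3| = 13.3 Hz.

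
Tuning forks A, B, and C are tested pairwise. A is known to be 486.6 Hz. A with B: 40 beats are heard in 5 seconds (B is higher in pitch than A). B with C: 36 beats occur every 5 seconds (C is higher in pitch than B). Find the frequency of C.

501.8 Hz

A–B: Beat frequency = 40/5 = 8 Hz.
B is above A, so f_B = 486.6 + 8 = 494.6 Hz.
B–C: Beat frequency = 36/5 = 7.2 Hz.
C is above B, so f_C = 494.6 + 7.2 = 501.8 Hz.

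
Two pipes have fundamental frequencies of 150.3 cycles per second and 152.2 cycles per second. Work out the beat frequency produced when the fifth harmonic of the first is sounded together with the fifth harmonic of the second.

9.5 Hz

Fifth harmonic of the first: 5·150.3 = 751.5 Hz.
Fifth harmonic of the second: 5·152.2 = 761.0 Hz.
f_beat = |751.5 − 761.0| = 9.5 Hz.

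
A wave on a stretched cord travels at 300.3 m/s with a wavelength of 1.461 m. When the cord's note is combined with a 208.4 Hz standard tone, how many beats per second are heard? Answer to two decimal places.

2.86 Hz

Source frequency f = v/λ = 300.3/1.461 = 205.5441 Hz.
f_beat = |205.5441 − 208.4| = 2.86 Hz.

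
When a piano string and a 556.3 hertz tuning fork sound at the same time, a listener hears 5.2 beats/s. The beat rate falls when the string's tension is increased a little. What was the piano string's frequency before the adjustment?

551.1 Hz

|f − 556.3| = 5.2, so the piano string was at either 551.1 Hz or 561.5 Hz.
Higher tension means higher frequency; the adjustment raises the piano string's frequency.
The beat rate fell, so the adjustment moved the piano string toward 556.3 Hz — it must have started below the reference.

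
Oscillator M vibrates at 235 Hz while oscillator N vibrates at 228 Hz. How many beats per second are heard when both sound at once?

f_beat = |f₁ − f₂|.
|235 − 228| = 7 Hz.

7 Hz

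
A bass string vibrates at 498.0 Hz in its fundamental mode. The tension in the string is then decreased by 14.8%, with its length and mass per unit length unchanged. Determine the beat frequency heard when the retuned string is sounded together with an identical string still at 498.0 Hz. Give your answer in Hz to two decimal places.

38.33 Hz

For a string, f ∝ √T, so the new frequency is 498.0·√0.852 = 459.6732 Hz.
f_beat = |459.6732 − 498.0| = 38.33 Hz.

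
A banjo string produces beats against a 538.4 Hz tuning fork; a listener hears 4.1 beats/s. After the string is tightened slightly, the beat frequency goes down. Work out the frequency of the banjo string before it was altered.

534.3 Hz

|f − 538.4| = 4.1, so the banjo string was at either 534.3 Hz or 542.5 Hz.
Increasing tension raises a string's frequency; the adjustment raises the banjo string's frequency.
The beat rate fell, so the adjustment moved the banjo string toward 538.4 Hz — it must have started below the reference.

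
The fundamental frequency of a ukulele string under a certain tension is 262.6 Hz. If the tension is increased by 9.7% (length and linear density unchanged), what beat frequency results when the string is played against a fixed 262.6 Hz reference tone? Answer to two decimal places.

12.44 Hz

For a string, f ∝ √T, so the new frequency is 262.6·√1.097 = 275.0414 Hz.
f_beat = |275.0414 − 262.6| = 12.44 Hz.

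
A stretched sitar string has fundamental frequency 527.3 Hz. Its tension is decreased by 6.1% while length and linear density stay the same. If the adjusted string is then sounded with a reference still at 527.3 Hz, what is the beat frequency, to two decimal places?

16.34 Hz

For a string, f ∝ √T, so the new frequency is 527.3·√0.939 = 510.9643 Hz.
f_beat = |510.9643 − 527.3| = 16.34 Hz.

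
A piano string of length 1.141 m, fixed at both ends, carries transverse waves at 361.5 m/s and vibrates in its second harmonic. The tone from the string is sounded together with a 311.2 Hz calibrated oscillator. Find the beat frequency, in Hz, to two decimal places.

For a string fixed at both ends, f_n = n·v/(2L) = 2·361.5/(2·1.141) = 316.8273 Hz.
f_beat = |316.8273 − 311.2| = 5.63 Hz.

5.63 Hz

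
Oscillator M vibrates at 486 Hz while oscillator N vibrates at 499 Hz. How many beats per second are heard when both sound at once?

f_beat = |f₁ − f₂|.
|486 − 499| = 13 Hz.

13 Hz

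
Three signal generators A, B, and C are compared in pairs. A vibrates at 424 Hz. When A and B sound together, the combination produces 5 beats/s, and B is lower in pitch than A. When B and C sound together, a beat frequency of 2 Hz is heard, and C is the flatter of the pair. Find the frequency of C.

417 Hz

B is below A, so f_B = 424 − 5 = 419 Hz.
C is below B, so f_C = 419 − 2 = 417 Hz.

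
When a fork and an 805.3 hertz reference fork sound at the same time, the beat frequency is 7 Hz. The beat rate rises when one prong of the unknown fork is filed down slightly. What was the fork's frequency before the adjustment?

812.3 Hz

|f − 805.3| = 7, so the fork was at either 798.3 Hz or 812.3 Hz.
Filing a prong removes mass and raises the fork's frequency; the adjustment raises the fork's frequency.
The beat rate rose, so the adjustment moved the fork further from 805.3 Hz — it was already above the reference.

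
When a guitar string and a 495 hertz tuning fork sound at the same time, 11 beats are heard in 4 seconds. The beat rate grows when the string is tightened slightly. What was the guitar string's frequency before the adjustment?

497.75 Hz

Beat frequency = 11/4 = 2.75 Hz.
|f − 495| = 2.75, so the guitar string was at either 492.25 Hz or 497.75 Hz.
Increasing tension raises a string's frequency; the adjustment raises the guitar string's frequency.
The beat rate rose, so the adjustment moved the guitar string further from 495 Hz — it was already above the reference.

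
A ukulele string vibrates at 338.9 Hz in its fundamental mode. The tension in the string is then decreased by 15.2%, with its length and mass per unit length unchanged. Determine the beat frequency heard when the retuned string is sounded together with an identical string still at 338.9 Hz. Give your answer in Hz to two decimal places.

26.82 Hz

For a string, f ∝ √T, so the new frequency is 338.9·√0.848 = 312.0826 Hz.
f_beat = |312.0826 − 338.9| = 26.82 Hz.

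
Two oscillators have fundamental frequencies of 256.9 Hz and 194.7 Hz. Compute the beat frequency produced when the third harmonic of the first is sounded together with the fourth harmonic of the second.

Third harmonic of the first: 3·256.9 = 770.7 Hz.
Fourth harmonic of the second: 4·194.7 = 778.8 Hz.
f_beat = |770.7 − 778.8| = 8.1 Hz.

8.1 Hz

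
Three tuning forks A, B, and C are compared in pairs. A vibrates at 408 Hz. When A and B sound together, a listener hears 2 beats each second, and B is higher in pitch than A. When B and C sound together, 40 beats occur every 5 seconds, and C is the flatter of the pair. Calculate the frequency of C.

402 Hz

B is above A, so f_B = 408 + 2 = 410 Hz.
B–C: Beat frequency = 40/5 = 8 Hz.
C is below B, so f_C = 410 − 8 = 402 Hz.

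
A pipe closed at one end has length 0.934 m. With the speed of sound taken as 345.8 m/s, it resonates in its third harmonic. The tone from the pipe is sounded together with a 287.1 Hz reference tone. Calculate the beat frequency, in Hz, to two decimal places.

Closed pipe (odd harmonics): f_n = n·v/(4L) = 3·345.8/(4·0.934) = 277.6767 Hz.
f_beat = |277.6767 − 287.1| = 9.42 Hz.

9.42 Hz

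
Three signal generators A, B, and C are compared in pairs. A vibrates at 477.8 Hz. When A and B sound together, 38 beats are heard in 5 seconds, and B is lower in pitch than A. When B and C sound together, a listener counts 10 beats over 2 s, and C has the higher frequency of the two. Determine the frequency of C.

A–B: Beat frequency = 38/5 = 7.6 Hz.
B is below A, so f_B = 477.8 − 7.6 = 470.2 Hz.
B–C: Beat frequency = 10/2 = 5 Hz.
C is above B, so f_C = 470.2 + 5 = 475.2 Hz.

475.2 Hz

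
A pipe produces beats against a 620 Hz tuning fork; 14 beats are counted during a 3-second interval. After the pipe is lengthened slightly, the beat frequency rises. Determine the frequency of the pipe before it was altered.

Beat frequency = 14/3 = 4.6667 Hz.
|f − 620| = 4.6667, so the pipe was at either 615.3333 Hz or 624.6667 Hz.
A longer pipe has a lower fundamental; the adjustment lowers the pipe's frequency.
The beat rate rose, so the adjustment moved the pipe further from 620 Hz — it was already below the reference.

615.3333 Hz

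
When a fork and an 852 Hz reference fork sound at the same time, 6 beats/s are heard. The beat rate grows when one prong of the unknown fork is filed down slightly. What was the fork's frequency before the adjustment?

|f − 852| = 6, so the fork was at either 846 Hz or 858 Hz.
Filing a prong removes mass and raises the fork's frequency; the adjustment raises the fork's frequency.
The beat rate rose, so the adjustment moved the fork further from 852 Hz — it was already above the reference.

858 Hz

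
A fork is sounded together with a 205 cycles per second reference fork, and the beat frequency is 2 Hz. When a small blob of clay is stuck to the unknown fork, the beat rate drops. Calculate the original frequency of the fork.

|f − 205| = 2, so the fork was at either 203 Hz or 207 Hz.
Adding mass to a fork lowers its frequency; the adjustment lowers the fork's frequency.
The beat rate fell, so the adjustment moved the fork toward 205 Hz — it must have started above the reference.

207 Hz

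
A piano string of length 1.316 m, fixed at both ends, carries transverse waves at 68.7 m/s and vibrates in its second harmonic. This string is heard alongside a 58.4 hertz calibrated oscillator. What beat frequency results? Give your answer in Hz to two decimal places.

For a string fixed at both ends, f_n = n·v/(2L) = 2·68.7/(2·1.316) = 52.2036 Hz.
f_beat = |52.2036 − 58.4| = 6.20 Hz.

6.20 Hz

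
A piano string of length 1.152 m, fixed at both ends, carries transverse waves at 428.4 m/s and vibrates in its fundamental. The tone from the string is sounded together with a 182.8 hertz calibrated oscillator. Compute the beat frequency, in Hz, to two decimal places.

3.14 Hz

For a string fixed at both ends, f_n = n·v/(2L) = 1·428.4/(2·1.152) = 185.9375 Hz.
f_beat = |185.9375 − 182.8| = 3.14 Hz.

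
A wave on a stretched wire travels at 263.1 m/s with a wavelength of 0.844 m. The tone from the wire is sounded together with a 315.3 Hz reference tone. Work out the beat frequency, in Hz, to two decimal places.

Source frequency f = v/λ = 263.1/0.844 = 311.7299 Hz.
f_beat = |311.7299 − 315.3| = 3.57 Hz.

3.57 Hz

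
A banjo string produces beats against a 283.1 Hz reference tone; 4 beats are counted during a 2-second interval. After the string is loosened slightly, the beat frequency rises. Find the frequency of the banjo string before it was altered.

281.1 Hz

Beat frequency = 4/2 = 2 Hz.
|f − 283.1| = 2, so the banjo string was at either 281.1 Hz or 285.1 Hz.
Reducing tension lowers a string's frequency; the adjustment lowers the banjo string's frequency.
The beat rate rose, so the adjustment moved the banjo string further from 283.1 Hz — it was already below the reference.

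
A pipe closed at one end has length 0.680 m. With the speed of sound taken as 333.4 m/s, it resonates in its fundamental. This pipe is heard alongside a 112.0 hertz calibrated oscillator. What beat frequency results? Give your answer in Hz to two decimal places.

10.57 Hz

Closed pipe (odd harmonics): f_n = n·v/(4L) = 1·333.4/(4·0.680) = 122.5735 Hz.
f_beat = |122.5735 − 112.0| = 10.57 Hz.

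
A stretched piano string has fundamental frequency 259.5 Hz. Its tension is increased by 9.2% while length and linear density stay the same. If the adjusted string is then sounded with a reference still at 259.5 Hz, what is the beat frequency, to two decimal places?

11.67 Hz

For a string, f ∝ √T, so the new frequency is 259.5·√1.092 = 271.1744 Hz.
f_beat = |271.1744 − 259.5| = 11.67 Hz.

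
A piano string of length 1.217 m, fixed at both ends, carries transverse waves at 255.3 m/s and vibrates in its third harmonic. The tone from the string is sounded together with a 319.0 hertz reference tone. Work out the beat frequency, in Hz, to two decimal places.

4.33 Hz

For a string fixed at both ends, f_n = n·v/(2L) = 3·255.3/(2·1.217) = 314.6672 Hz.
f_beat = |314.6672 − 319.0| = 4.33 Hz.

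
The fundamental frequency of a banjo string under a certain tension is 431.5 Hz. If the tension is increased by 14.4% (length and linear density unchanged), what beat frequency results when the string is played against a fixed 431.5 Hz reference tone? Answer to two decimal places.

For a string, f ∝ √T, so the new frequency is 431.5·√1.144 = 461.5235 Hz.
f_beat = |461.5235 − 431.5| = 30.02 Hz.

30.02 Hz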